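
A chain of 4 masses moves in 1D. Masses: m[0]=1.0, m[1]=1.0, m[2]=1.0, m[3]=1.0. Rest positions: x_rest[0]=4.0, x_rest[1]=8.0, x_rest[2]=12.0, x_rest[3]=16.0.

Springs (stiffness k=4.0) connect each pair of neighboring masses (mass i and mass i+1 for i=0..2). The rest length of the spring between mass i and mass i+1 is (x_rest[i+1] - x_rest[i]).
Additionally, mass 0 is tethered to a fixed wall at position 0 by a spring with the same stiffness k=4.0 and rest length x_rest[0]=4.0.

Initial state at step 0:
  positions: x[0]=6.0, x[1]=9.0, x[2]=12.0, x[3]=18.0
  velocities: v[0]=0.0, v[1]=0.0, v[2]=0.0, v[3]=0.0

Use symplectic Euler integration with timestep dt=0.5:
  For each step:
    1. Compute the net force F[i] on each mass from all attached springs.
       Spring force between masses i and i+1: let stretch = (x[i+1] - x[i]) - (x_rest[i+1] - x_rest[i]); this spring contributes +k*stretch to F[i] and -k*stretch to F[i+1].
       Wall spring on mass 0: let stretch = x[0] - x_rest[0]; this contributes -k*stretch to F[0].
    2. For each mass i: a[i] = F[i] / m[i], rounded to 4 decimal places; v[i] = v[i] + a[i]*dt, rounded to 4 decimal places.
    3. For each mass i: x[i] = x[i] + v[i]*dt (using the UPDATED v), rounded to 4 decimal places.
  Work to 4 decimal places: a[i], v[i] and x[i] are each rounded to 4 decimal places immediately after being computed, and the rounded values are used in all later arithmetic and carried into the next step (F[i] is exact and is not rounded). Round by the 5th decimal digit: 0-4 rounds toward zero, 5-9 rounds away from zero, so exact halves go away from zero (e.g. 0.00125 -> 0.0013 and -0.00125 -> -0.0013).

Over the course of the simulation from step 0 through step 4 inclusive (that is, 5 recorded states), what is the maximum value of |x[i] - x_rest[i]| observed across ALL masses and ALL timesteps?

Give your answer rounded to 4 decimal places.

Answer: 3.0000

Derivation:
Step 0: x=[6.0000 9.0000 12.0000 18.0000] v=[0.0000 0.0000 0.0000 0.0000]
Step 1: x=[3.0000 9.0000 15.0000 16.0000] v=[-6.0000 0.0000 6.0000 -4.0000]
Step 2: x=[3.0000 9.0000 13.0000 17.0000] v=[0.0000 0.0000 -4.0000 2.0000]
Step 3: x=[6.0000 7.0000 11.0000 18.0000] v=[6.0000 -4.0000 -4.0000 2.0000]
Step 4: x=[4.0000 8.0000 12.0000 16.0000] v=[-4.0000 2.0000 2.0000 -4.0000]
Max displacement = 3.0000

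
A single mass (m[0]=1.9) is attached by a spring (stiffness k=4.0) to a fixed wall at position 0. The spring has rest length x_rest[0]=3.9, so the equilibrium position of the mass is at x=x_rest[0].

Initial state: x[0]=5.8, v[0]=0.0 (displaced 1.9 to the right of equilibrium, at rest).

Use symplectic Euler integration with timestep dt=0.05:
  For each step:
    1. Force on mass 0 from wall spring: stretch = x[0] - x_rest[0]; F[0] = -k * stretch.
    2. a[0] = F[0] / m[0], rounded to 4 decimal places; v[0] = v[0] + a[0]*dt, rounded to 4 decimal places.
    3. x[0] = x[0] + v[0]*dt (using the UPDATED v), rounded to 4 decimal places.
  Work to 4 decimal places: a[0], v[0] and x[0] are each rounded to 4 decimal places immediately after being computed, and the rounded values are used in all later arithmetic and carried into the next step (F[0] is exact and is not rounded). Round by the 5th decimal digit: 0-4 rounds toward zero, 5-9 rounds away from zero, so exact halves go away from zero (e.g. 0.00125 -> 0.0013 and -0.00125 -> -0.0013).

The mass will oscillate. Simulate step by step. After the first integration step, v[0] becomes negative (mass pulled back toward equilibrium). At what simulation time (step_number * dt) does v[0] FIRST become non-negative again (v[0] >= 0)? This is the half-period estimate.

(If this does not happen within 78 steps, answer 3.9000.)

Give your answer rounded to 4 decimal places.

Answer: 2.2000

Derivation:
Step 0: x=[5.8000] v=[0.0000]
Step 1: x=[5.7900] v=[-0.2000]
Step 2: x=[5.7701] v=[-0.3989]
Step 3: x=[5.7403] v=[-0.5958]
Step 4: x=[5.7008] v=[-0.7895]
Step 5: x=[5.6518] v=[-0.9791]
Step 6: x=[5.5936] v=[-1.1635]
Step 7: x=[5.5265] v=[-1.3418]
Step 8: x=[5.4509] v=[-1.5130]
Step 9: x=[5.3671] v=[-1.6763]
Step 10: x=[5.2756] v=[-1.8307]
Step 11: x=[5.1768] v=[-1.9755]
Step 12: x=[5.0713] v=[-2.1099]
Step 13: x=[4.9596] v=[-2.2332]
Step 14: x=[4.8424] v=[-2.3447]
Step 15: x=[4.7202] v=[-2.4439]
Step 16: x=[4.5937] v=[-2.5302]
Step 17: x=[4.4635] v=[-2.6032]
Step 18: x=[4.3304] v=[-2.6625]
Step 19: x=[4.1950] v=[-2.7078]
Step 20: x=[4.0581] v=[-2.7389]
Step 21: x=[3.9203] v=[-2.7555]
Step 22: x=[3.7824] v=[-2.7576]
Step 23: x=[3.6451] v=[-2.7452]
Step 24: x=[3.5092] v=[-2.7184]
Step 25: x=[3.3753] v=[-2.6773]
Step 26: x=[3.2442] v=[-2.6221]
Step 27: x=[3.1165] v=[-2.5531]
Step 28: x=[2.9930] v=[-2.4706]
Step 29: x=[2.8742] v=[-2.3751]
Step 30: x=[2.7608] v=[-2.2671]
Step 31: x=[2.6534] v=[-2.1472]
Step 32: x=[2.5526] v=[-2.0160]
Step 33: x=[2.4589] v=[-1.8742]
Step 34: x=[2.3728] v=[-1.7225]
Step 35: x=[2.2947] v=[-1.5617]
Step 36: x=[2.2251] v=[-1.3927]
Step 37: x=[2.1643] v=[-1.2164]
Step 38: x=[2.1126] v=[-1.0337]
Step 39: x=[2.0703] v=[-0.8456]
Step 40: x=[2.0377] v=[-0.6530]
Step 41: x=[2.0149] v=[-0.4570]
Step 42: x=[2.0020] v=[-0.2586]
Step 43: x=[1.9991] v=[-0.0588]
Step 44: x=[2.0062] v=[0.1413]
First v>=0 after going negative at step 44, time=2.2000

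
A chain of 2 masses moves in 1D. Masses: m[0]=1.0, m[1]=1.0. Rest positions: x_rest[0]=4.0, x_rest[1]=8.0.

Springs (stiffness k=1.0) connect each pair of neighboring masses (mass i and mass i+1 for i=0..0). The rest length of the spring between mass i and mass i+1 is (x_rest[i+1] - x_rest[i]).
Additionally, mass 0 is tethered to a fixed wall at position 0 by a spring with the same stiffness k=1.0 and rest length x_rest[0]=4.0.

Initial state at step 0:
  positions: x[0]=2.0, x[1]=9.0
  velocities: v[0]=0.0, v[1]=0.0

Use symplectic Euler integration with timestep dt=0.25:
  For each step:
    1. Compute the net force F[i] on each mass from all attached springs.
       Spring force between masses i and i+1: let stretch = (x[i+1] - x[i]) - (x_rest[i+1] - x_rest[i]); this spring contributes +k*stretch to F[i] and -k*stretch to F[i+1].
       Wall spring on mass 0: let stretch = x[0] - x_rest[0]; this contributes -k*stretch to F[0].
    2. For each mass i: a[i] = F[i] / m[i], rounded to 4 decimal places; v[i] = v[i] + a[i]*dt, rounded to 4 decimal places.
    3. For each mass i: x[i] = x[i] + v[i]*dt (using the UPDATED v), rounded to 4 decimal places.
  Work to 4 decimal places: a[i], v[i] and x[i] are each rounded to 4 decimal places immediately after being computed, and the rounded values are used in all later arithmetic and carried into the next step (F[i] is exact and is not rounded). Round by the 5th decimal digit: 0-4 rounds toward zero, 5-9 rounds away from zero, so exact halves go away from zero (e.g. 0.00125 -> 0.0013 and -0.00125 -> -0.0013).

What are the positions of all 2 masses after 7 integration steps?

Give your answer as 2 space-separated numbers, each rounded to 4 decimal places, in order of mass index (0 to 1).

Answer: 5.8851 6.7406

Derivation:
Step 0: x=[2.0000 9.0000] v=[0.0000 0.0000]
Step 1: x=[2.3125 8.8125] v=[1.2500 -0.7500]
Step 2: x=[2.8867 8.4688] v=[2.2969 -1.3750]
Step 3: x=[3.6294 8.0262] v=[2.9708 -1.7705]
Step 4: x=[4.4201 7.5588] v=[3.1627 -1.8697]
Step 5: x=[5.1307 7.1452] v=[2.8424 -1.6544]
Step 6: x=[5.6466 6.8557] v=[2.0634 -1.1580]
Step 7: x=[5.8851 6.7406] v=[0.9540 -0.4603]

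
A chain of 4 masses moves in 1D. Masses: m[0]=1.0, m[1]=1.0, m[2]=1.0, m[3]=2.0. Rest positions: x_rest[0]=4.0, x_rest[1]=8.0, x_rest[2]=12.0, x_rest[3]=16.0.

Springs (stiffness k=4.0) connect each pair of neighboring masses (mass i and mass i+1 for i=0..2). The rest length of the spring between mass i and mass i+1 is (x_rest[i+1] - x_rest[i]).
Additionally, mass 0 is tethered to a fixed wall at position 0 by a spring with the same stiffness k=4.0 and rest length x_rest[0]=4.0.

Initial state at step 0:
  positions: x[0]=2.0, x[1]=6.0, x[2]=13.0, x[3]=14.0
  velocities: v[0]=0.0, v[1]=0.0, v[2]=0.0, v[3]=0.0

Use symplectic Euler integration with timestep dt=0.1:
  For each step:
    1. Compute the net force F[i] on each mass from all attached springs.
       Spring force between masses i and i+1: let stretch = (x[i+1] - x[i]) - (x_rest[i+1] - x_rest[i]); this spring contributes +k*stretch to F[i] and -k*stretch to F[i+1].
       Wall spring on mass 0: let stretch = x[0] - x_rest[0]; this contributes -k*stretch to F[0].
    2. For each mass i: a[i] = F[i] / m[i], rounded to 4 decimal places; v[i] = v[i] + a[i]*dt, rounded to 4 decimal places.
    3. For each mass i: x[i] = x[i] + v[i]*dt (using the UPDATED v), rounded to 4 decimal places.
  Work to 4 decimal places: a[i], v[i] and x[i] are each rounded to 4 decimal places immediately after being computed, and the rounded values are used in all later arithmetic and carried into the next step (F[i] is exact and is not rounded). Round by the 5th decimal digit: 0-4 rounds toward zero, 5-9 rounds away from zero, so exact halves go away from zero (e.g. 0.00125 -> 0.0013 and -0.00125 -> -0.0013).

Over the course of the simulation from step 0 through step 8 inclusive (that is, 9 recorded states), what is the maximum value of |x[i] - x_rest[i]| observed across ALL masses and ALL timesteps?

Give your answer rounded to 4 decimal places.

Step 0: x=[2.0000 6.0000 13.0000 14.0000] v=[0.0000 0.0000 0.0000 0.0000]
Step 1: x=[2.0800 6.1200 12.7600 14.0600] v=[0.8000 1.2000 -2.4000 0.6000]
Step 2: x=[2.2384 6.3440 12.3064 14.1740] v=[1.5840 2.2400 -4.5360 1.1400]
Step 3: x=[2.4715 6.6423 11.6890 14.3307] v=[2.3309 2.9827 -6.1739 1.5665]
Step 4: x=[2.7726 6.9756 10.9754 14.5145] v=[3.0106 3.3331 -7.1359 1.8382]
Step 5: x=[3.1309 7.3008 10.2434 14.7075] v=[3.5828 3.2518 -7.3202 1.9304]
Step 6: x=[3.5307 7.5769 9.5722 14.8913] v=[3.9984 2.7609 -6.7116 1.8376]
Step 7: x=[3.9512 7.7710 9.0340 15.0487] v=[4.2046 1.9405 -5.3821 1.5738]
Step 8: x=[4.3664 7.8628 8.6859 15.1658] v=[4.1520 0.9178 -3.4814 1.1709]
Max displacement = 3.3141

Answer: 3.3141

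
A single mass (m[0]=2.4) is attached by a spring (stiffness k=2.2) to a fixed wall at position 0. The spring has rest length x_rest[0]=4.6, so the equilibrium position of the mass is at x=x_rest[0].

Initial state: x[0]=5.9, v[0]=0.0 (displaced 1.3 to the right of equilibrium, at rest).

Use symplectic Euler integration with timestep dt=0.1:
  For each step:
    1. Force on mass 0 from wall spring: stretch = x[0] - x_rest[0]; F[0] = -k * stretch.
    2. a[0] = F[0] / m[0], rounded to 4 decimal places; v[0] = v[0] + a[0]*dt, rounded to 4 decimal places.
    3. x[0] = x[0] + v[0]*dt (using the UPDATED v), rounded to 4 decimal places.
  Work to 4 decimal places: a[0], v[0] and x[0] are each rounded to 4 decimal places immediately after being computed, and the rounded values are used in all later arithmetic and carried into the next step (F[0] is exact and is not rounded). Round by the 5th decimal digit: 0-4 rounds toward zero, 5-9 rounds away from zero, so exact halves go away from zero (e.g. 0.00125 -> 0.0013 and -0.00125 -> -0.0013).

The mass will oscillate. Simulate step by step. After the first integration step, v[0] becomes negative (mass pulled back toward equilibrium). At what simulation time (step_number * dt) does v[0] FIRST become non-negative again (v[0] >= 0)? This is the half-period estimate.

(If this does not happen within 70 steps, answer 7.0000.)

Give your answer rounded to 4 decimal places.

Answer: 3.3000

Derivation:
Step 0: x=[5.9000] v=[0.0000]
Step 1: x=[5.8881] v=[-0.1192]
Step 2: x=[5.8644] v=[-0.2373]
Step 3: x=[5.8291] v=[-0.3532]
Step 4: x=[5.7825] v=[-0.4659]
Step 5: x=[5.7251] v=[-0.5743]
Step 6: x=[5.6574] v=[-0.6774]
Step 7: x=[5.5800] v=[-0.7743]
Step 8: x=[5.4936] v=[-0.8641]
Step 9: x=[5.3990] v=[-0.9460]
Step 10: x=[5.2971] v=[-1.0192]
Step 11: x=[5.1888] v=[-1.0831]
Step 12: x=[5.0751] v=[-1.1371]
Step 13: x=[4.9570] v=[-1.1807]
Step 14: x=[4.8357] v=[-1.2134]
Step 15: x=[4.7122] v=[-1.2350]
Step 16: x=[4.5877] v=[-1.2453]
Step 17: x=[4.4633] v=[-1.2442]
Step 18: x=[4.3401] v=[-1.2317]
Step 19: x=[4.2193] v=[-1.2079]
Step 20: x=[4.1020] v=[-1.1730]
Step 21: x=[3.9893] v=[-1.1274]
Step 22: x=[3.8822] v=[-1.0714]
Step 23: x=[3.7816] v=[-1.0056]
Step 24: x=[3.6885] v=[-0.9306]
Step 25: x=[3.6038] v=[-0.8471]
Step 26: x=[3.5282] v=[-0.7558]
Step 27: x=[3.4624] v=[-0.6576]
Step 28: x=[3.4071] v=[-0.5533]
Step 29: x=[3.3627] v=[-0.4440]
Step 30: x=[3.3296] v=[-0.3306]
Step 31: x=[3.3082] v=[-0.2142]
Step 32: x=[3.2986] v=[-0.0958]
Step 33: x=[3.3010] v=[0.0235]
First v>=0 after going negative at step 33, time=3.3000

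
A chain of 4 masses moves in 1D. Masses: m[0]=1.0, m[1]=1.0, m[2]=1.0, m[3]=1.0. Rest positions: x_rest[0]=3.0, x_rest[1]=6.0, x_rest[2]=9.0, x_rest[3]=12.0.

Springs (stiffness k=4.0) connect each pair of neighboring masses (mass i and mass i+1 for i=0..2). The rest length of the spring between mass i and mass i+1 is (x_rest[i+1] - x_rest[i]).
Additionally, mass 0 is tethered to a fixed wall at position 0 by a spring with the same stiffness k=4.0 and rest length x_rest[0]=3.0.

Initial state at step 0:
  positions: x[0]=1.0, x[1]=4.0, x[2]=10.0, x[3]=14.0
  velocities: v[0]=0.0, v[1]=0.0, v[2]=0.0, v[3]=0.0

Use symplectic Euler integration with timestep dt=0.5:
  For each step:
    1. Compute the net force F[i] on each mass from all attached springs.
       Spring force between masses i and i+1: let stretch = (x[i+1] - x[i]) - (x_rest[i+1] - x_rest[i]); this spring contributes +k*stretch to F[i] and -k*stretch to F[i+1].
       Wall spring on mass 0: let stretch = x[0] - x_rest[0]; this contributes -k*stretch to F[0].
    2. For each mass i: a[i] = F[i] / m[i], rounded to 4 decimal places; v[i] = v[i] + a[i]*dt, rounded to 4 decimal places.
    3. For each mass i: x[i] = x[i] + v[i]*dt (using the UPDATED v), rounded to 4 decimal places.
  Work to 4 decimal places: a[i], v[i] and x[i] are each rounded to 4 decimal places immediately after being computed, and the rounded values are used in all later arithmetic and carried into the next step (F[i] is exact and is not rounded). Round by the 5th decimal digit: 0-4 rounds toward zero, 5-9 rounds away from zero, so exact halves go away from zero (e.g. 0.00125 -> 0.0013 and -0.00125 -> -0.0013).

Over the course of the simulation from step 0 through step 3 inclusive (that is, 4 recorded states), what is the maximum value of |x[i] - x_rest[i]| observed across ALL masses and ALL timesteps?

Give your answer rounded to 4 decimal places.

Step 0: x=[1.0000 4.0000 10.0000 14.0000] v=[0.0000 0.0000 0.0000 0.0000]
Step 1: x=[3.0000 7.0000 8.0000 13.0000] v=[4.0000 6.0000 -4.0000 -2.0000]
Step 2: x=[6.0000 7.0000 10.0000 10.0000] v=[6.0000 0.0000 4.0000 -6.0000]
Step 3: x=[4.0000 9.0000 9.0000 10.0000] v=[-4.0000 4.0000 -2.0000 0.0000]
Max displacement = 3.0000

Answer: 3.0000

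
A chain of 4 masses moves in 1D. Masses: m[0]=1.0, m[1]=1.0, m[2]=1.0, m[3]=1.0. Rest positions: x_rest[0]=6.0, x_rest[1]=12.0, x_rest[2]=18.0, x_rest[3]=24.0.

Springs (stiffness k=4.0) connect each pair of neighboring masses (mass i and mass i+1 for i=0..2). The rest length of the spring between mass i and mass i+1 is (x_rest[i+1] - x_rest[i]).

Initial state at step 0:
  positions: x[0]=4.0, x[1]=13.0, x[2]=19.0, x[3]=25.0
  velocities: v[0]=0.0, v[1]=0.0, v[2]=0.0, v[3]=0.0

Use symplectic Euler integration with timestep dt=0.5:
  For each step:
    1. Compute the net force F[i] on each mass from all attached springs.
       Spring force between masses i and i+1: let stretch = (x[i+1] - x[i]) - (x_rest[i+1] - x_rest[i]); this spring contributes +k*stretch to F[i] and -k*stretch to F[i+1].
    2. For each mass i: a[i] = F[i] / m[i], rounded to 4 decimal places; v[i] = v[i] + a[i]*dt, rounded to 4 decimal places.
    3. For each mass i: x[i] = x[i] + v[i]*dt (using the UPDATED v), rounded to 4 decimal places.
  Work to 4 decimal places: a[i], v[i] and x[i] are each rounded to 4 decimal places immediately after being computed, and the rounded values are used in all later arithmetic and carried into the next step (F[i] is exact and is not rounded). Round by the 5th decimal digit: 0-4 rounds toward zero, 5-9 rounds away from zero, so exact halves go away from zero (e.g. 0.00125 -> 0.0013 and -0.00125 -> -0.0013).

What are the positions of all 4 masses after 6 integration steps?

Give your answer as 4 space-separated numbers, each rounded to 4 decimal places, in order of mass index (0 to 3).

Step 0: x=[4.0000 13.0000 19.0000 25.0000] v=[0.0000 0.0000 0.0000 0.0000]
Step 1: x=[7.0000 10.0000 19.0000 25.0000] v=[6.0000 -6.0000 0.0000 0.0000]
Step 2: x=[7.0000 13.0000 16.0000 25.0000] v=[0.0000 6.0000 -6.0000 0.0000]
Step 3: x=[7.0000 13.0000 19.0000 22.0000] v=[0.0000 0.0000 6.0000 -6.0000]
Step 4: x=[7.0000 13.0000 19.0000 22.0000] v=[0.0000 0.0000 0.0000 0.0000]
Step 5: x=[7.0000 13.0000 16.0000 25.0000] v=[0.0000 0.0000 -6.0000 6.0000]
Step 6: x=[7.0000 10.0000 19.0000 25.0000] v=[0.0000 -6.0000 6.0000 0.0000]

Answer: 7.0000 10.0000 19.0000 25.0000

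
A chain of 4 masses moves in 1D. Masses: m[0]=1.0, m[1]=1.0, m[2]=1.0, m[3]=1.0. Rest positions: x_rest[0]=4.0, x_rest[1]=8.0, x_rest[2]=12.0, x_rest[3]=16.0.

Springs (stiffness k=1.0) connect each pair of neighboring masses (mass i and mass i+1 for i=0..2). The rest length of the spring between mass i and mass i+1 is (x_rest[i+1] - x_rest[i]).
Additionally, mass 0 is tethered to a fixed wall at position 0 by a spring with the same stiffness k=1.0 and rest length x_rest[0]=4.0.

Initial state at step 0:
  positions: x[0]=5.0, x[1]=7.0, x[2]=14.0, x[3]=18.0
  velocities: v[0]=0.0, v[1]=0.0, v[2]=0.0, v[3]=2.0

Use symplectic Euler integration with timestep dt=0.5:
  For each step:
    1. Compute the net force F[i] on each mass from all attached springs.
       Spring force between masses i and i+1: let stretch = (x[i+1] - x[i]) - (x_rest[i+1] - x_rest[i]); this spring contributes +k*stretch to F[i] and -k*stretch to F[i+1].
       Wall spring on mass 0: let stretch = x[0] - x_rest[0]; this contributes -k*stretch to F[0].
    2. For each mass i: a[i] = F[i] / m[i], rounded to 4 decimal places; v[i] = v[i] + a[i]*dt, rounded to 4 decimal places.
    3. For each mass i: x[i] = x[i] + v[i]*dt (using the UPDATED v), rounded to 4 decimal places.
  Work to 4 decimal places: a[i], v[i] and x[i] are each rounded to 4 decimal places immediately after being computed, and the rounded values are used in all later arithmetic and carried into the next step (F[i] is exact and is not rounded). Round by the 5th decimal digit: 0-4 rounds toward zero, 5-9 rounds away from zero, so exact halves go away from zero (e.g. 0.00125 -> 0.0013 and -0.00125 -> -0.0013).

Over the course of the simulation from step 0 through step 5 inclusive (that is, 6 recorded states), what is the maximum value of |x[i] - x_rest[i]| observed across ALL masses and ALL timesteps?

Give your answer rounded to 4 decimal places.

Answer: 3.6974

Derivation:
Step 0: x=[5.0000 7.0000 14.0000 18.0000] v=[0.0000 0.0000 0.0000 2.0000]
Step 1: x=[4.2500 8.2500 13.2500 19.0000] v=[-1.5000 2.5000 -1.5000 2.0000]
Step 2: x=[3.4375 9.7500 12.6875 19.5625] v=[-1.6250 3.0000 -1.1250 1.1250]
Step 3: x=[3.3438 10.4063 13.1094 19.4063] v=[-0.1875 1.3125 0.8438 -0.3125]
Step 4: x=[4.1798 9.9727 14.4298 18.6758] v=[1.6719 -0.8672 2.6407 -1.4610]
Step 5: x=[5.4191 9.2052 15.6974 17.8838] v=[2.4785 -1.5351 2.5352 -1.5840]
Max displacement = 3.6974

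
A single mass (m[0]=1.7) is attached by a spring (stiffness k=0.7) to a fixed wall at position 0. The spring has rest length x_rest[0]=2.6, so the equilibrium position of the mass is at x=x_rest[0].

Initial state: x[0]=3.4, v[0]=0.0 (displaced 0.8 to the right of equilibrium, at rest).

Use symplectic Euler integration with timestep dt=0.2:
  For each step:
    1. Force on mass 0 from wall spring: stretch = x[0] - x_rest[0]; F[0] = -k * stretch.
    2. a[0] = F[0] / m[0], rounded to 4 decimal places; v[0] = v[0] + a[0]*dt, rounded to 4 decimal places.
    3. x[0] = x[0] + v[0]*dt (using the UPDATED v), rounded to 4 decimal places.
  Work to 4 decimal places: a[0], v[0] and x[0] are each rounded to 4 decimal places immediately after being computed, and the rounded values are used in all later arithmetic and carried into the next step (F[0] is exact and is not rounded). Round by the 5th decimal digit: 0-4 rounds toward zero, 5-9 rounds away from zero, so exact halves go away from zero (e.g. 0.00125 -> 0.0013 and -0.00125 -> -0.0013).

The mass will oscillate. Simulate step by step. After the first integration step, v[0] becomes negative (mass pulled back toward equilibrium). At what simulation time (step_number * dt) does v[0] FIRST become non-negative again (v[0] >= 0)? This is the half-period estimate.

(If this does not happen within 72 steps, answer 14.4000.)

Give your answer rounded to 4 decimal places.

Answer: 5.0000

Derivation:
Step 0: x=[3.4000] v=[0.0000]
Step 1: x=[3.3868] v=[-0.0659]
Step 2: x=[3.3607] v=[-0.1307]
Step 3: x=[3.3220] v=[-0.1933]
Step 4: x=[3.2714] v=[-0.2528]
Step 5: x=[3.2098] v=[-0.3081]
Step 6: x=[3.1381] v=[-0.3583]
Step 7: x=[3.0576] v=[-0.4026]
Step 8: x=[2.9695] v=[-0.4403]
Step 9: x=[2.8754] v=[-0.4707]
Step 10: x=[2.7767] v=[-0.4934]
Step 11: x=[2.6751] v=[-0.5080]
Step 12: x=[2.5723] v=[-0.5142]
Step 13: x=[2.4699] v=[-0.5119]
Step 14: x=[2.3697] v=[-0.5012]
Step 15: x=[2.2733] v=[-0.4822]
Step 16: x=[2.1822] v=[-0.4553]
Step 17: x=[2.0980] v=[-0.4209]
Step 18: x=[2.0221] v=[-0.3796]
Step 19: x=[1.9557] v=[-0.3320]
Step 20: x=[1.8999] v=[-0.2789]
Step 21: x=[1.8557] v=[-0.2212]
Step 22: x=[1.8237] v=[-0.1599]
Step 23: x=[1.8045] v=[-0.0960]
Step 24: x=[1.7984] v=[-0.0305]
Step 25: x=[1.8055] v=[0.0355]
First v>=0 after going negative at step 25, time=5.0000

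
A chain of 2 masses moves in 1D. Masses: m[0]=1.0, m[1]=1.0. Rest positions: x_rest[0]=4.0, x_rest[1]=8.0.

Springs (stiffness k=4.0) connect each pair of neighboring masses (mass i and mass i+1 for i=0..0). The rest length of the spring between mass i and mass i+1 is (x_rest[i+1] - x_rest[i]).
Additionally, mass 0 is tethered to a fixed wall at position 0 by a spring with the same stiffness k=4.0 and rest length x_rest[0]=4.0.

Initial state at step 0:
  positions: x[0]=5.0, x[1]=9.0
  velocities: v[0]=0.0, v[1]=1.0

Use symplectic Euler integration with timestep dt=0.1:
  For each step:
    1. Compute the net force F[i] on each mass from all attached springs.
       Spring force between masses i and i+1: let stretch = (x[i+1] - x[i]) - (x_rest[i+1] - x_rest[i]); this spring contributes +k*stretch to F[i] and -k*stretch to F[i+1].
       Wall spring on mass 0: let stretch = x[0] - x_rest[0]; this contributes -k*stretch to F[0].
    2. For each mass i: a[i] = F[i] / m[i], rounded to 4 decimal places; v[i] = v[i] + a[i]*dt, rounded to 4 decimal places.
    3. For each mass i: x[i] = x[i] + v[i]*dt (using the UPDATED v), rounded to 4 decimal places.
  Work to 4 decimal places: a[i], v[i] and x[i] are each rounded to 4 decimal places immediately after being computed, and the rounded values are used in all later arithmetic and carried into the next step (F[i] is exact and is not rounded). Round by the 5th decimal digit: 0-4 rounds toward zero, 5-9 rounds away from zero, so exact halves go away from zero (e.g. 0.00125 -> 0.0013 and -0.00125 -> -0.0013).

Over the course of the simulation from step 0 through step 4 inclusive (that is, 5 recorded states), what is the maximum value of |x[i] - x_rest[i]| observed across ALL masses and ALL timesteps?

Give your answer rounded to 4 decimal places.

Answer: 1.3392

Derivation:
Step 0: x=[5.0000 9.0000] v=[0.0000 1.0000]
Step 1: x=[4.9600 9.1000] v=[-0.4000 1.0000]
Step 2: x=[4.8872 9.1944] v=[-0.7280 0.9440]
Step 3: x=[4.7912 9.2765] v=[-0.9600 0.8211]
Step 4: x=[4.6830 9.3392] v=[-1.0824 0.6270]
Max displacement = 1.3392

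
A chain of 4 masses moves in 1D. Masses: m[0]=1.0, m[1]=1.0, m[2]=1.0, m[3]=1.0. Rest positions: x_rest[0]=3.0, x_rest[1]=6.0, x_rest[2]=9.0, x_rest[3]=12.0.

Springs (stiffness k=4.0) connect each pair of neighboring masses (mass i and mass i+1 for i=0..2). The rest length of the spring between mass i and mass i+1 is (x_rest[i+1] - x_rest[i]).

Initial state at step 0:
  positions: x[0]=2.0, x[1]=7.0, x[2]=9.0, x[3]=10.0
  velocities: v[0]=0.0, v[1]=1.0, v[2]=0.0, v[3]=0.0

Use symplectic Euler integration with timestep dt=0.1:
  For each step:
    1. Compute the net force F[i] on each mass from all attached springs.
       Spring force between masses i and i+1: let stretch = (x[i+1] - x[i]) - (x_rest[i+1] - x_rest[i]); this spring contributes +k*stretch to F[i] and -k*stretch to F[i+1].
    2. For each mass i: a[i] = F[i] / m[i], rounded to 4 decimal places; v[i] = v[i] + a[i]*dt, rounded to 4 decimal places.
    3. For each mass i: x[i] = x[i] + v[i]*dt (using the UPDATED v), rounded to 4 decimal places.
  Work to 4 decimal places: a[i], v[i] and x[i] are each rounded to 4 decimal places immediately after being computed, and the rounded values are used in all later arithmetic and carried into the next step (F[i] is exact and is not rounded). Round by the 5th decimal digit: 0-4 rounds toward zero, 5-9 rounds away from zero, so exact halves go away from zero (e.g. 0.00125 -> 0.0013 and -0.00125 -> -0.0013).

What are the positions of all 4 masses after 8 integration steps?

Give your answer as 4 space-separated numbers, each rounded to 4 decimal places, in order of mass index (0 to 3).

Answer: 3.7516 4.8922 8.1382 12.0181

Derivation:
Step 0: x=[2.0000 7.0000 9.0000 10.0000] v=[0.0000 1.0000 0.0000 0.0000]
Step 1: x=[2.0800 6.9800 8.9600 10.0800] v=[0.8000 -0.2000 -0.4000 0.8000]
Step 2: x=[2.2360 6.8432 8.8856 10.2352] v=[1.5600 -1.3680 -0.7440 1.5520]
Step 3: x=[2.4563 6.6038 8.7835 10.4564] v=[2.2029 -2.3939 -1.0211 2.2122]
Step 4: x=[2.7225 6.2857 8.6611 10.7307] v=[2.6619 -3.1810 -1.2238 2.7430]
Step 5: x=[3.0112 5.9201 8.5265 11.0422] v=[2.8872 -3.6561 -1.3461 3.1152]
Step 6: x=[3.2963 5.5424 8.3883 11.3731] v=[2.8508 -3.7771 -1.3824 3.3089]
Step 7: x=[3.5512 5.1887 8.2556 11.7046] v=[2.5492 -3.5372 -1.3268 3.3150]
Step 8: x=[3.7516 4.8922 8.1382 12.0181] v=[2.0042 -2.9654 -1.1740 3.1354]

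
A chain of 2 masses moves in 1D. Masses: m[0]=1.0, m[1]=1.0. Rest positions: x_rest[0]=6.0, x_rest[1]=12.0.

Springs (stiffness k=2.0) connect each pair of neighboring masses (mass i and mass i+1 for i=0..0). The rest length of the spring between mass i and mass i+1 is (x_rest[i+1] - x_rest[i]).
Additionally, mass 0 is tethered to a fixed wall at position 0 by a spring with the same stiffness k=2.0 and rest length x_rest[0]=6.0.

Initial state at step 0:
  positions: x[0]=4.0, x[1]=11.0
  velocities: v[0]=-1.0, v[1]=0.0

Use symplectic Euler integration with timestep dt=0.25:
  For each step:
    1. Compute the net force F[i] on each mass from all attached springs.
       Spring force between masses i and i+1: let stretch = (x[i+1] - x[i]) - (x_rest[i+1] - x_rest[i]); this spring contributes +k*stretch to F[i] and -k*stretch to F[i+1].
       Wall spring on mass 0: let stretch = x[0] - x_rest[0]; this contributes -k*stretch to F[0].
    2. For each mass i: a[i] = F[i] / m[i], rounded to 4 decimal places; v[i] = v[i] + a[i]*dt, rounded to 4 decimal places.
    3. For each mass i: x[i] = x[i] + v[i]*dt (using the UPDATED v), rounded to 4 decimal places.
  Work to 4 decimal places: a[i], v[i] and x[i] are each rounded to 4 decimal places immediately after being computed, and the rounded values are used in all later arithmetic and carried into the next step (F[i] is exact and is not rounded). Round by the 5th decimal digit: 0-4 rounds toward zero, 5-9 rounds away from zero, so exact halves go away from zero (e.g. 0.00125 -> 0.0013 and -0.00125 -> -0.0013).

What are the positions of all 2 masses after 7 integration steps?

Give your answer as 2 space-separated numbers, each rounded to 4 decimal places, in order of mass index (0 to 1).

Answer: 6.3851 11.2116

Derivation:
Step 0: x=[4.0000 11.0000] v=[-1.0000 0.0000]
Step 1: x=[4.1250 10.8750] v=[0.5000 -0.5000]
Step 2: x=[4.5781 10.6563] v=[1.8125 -0.8750]
Step 3: x=[5.2188 10.4278] v=[2.5626 -0.9141]
Step 4: x=[5.8582 10.2982] v=[2.5577 -0.5186]
Step 5: x=[6.3204 10.3636] v=[1.8486 0.2614]
Step 6: x=[6.4979 10.6736] v=[0.7100 1.2398]
Step 7: x=[6.3851 11.2116] v=[-0.4511 2.1520]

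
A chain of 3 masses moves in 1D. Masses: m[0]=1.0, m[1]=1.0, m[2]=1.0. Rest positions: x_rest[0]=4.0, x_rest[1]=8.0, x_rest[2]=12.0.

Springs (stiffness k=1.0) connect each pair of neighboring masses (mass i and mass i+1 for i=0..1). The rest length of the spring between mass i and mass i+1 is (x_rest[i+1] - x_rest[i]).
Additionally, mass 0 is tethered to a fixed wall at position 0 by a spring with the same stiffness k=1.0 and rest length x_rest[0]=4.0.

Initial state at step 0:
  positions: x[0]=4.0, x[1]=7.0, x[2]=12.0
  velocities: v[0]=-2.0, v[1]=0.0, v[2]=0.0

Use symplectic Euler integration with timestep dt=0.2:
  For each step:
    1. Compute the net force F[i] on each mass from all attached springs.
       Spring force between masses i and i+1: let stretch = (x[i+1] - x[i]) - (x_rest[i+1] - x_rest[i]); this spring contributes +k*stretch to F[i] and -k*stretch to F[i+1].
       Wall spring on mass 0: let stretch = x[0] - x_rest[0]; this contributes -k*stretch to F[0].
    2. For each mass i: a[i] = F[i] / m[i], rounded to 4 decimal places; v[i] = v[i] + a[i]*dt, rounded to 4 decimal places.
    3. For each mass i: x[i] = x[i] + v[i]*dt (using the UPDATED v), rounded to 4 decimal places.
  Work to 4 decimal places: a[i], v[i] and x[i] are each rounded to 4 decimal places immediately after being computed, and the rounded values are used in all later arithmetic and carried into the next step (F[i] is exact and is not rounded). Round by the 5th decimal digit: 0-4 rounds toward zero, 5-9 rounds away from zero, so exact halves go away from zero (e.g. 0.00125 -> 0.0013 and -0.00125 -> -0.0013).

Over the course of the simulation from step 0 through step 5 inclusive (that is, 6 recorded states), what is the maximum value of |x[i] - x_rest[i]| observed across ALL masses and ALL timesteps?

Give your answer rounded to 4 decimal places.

Answer: 1.8244

Derivation:
Step 0: x=[4.0000 7.0000 12.0000] v=[-2.0000 0.0000 0.0000]
Step 1: x=[3.5600 7.0800 11.9600] v=[-2.2000 0.4000 -0.2000]
Step 2: x=[3.1184 7.2144 11.8848] v=[-2.2080 0.6720 -0.3760]
Step 3: x=[2.7159 7.3718 11.7828] v=[-2.0125 0.7869 -0.5101]
Step 4: x=[2.3910 7.5194 11.6643] v=[-1.6245 0.7379 -0.5923]
Step 5: x=[2.1756 7.6276 11.5400] v=[-1.0770 0.5412 -0.6213]
Max displacement = 1.8244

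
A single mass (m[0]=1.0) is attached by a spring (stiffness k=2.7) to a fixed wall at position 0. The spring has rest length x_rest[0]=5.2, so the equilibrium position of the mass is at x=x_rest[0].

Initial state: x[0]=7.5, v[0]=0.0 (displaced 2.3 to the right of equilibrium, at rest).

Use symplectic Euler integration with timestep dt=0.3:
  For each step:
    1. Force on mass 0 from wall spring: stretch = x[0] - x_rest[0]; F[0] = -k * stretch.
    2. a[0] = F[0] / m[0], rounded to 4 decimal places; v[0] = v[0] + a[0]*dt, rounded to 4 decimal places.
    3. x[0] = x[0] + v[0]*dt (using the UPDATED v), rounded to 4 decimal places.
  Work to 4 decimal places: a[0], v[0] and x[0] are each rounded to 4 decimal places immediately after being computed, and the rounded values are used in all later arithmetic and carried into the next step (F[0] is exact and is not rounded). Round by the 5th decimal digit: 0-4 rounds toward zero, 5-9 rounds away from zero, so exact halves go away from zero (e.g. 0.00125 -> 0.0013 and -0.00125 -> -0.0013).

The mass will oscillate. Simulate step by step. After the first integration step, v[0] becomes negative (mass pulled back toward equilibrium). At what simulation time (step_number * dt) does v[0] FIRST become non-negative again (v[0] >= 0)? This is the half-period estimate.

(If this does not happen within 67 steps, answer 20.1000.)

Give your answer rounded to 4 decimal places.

Answer: 2.1000

Derivation:
Step 0: x=[7.5000] v=[0.0000]
Step 1: x=[6.9411] v=[-1.8630]
Step 2: x=[5.9591] v=[-3.2733]
Step 3: x=[4.7926] v=[-3.8882]
Step 4: x=[3.7251] v=[-3.5582]
Step 5: x=[3.0161] v=[-2.3635]
Step 6: x=[2.8377] v=[-0.5946]
Step 7: x=[3.2334] v=[1.3189]
First v>=0 after going negative at step 7, time=2.1000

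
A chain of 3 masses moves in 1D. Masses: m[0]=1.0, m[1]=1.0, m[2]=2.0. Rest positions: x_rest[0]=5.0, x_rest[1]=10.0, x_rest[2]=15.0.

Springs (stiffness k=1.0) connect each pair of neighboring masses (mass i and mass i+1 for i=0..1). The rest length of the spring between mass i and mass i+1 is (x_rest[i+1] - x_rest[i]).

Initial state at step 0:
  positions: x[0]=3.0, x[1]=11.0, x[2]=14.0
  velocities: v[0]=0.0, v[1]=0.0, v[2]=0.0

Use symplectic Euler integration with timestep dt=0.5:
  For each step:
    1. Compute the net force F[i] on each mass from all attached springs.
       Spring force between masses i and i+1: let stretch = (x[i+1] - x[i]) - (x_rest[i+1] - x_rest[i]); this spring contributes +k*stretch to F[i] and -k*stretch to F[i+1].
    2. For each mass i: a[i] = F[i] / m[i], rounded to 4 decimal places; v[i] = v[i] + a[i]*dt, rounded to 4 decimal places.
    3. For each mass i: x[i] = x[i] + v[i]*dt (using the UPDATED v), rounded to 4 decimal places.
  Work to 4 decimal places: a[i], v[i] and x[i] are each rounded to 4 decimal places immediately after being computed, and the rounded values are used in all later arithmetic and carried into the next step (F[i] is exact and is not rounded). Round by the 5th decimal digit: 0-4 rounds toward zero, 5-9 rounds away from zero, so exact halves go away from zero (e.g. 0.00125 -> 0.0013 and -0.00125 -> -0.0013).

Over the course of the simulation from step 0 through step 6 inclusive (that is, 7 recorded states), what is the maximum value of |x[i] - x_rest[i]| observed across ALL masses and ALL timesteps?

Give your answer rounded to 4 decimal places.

Step 0: x=[3.0000 11.0000 14.0000] v=[0.0000 0.0000 0.0000]
Step 1: x=[3.7500 9.7500 14.2500] v=[1.5000 -2.5000 0.5000]
Step 2: x=[4.7500 8.1250 14.5625] v=[2.0000 -3.2500 0.6250]
Step 3: x=[5.3438 7.2656 14.6953] v=[1.1875 -1.7188 0.2656]
Step 4: x=[5.1680 7.7832 14.5244] v=[-0.3516 1.0352 -0.3419]
Step 5: x=[4.3960 9.3323 14.1358] v=[-1.5440 3.0982 -0.7772]
Step 6: x=[3.6081 10.8482 13.7718] v=[-1.5759 3.0318 -0.7281]
Max displacement = 2.7344

Answer: 2.7344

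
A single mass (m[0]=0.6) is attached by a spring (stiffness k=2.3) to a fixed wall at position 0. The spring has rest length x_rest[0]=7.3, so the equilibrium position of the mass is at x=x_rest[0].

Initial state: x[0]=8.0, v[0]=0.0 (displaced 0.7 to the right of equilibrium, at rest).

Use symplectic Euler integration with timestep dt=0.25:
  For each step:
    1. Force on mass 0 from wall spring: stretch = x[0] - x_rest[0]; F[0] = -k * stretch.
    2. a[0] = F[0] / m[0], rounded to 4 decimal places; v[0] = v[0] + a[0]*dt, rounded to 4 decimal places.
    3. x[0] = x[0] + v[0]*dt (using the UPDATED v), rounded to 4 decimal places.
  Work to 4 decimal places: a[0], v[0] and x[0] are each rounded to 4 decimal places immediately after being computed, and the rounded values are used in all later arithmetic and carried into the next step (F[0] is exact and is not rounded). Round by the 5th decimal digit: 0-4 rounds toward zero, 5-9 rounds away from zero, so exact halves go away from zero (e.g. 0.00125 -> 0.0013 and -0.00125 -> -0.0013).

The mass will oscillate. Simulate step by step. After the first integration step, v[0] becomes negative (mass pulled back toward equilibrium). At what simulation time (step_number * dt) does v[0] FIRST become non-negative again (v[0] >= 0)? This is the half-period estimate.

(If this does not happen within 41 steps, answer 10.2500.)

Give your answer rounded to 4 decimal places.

Step 0: x=[8.0000] v=[0.0000]
Step 1: x=[7.8323] v=[-0.6708]
Step 2: x=[7.5371] v=[-1.1809]
Step 3: x=[7.1851] v=[-1.4081]
Step 4: x=[6.8606] v=[-1.2980]
Step 5: x=[6.6414] v=[-0.8769]
Step 6: x=[6.5800] v=[-0.2458]
Step 7: x=[6.6911] v=[0.4442]
First v>=0 after going negative at step 7, time=1.7500

Answer: 1.7500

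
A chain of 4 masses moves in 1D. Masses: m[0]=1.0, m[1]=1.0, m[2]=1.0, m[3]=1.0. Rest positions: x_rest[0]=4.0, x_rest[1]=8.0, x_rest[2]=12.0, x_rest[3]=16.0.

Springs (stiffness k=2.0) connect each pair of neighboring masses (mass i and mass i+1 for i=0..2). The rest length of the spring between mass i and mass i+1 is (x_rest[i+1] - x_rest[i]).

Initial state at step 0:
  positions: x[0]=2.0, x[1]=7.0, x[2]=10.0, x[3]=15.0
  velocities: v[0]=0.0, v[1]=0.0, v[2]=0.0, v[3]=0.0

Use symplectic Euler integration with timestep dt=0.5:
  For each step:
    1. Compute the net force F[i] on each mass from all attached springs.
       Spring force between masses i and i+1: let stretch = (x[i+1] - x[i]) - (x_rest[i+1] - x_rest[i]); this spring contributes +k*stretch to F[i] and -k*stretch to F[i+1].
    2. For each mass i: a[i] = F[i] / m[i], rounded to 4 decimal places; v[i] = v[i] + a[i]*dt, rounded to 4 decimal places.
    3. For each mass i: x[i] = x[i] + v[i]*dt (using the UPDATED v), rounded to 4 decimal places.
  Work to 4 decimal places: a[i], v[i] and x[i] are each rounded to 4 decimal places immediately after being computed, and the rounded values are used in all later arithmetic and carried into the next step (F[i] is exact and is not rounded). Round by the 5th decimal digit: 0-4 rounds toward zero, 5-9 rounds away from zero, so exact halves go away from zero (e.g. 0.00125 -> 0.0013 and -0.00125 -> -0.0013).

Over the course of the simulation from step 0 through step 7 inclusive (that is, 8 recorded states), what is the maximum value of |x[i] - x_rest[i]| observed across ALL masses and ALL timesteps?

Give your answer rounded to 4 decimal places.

Answer: 2.3750

Derivation:
Step 0: x=[2.0000 7.0000 10.0000 15.0000] v=[0.0000 0.0000 0.0000 0.0000]
Step 1: x=[2.5000 6.0000 11.0000 14.5000] v=[1.0000 -2.0000 2.0000 -1.0000]
Step 2: x=[2.7500 5.7500 11.2500 14.2500] v=[0.5000 -0.5000 0.5000 -0.5000]
Step 3: x=[2.5000 6.7500 10.2500 14.5000] v=[-0.5000 2.0000 -2.0000 0.5000]
Step 4: x=[2.3750 7.3750 9.6250 14.6250] v=[-0.2500 1.2500 -1.2500 0.2500]
Step 5: x=[2.7500 6.6250 10.3750 14.2500] v=[0.7500 -1.5000 1.5000 -0.7500]
Step 6: x=[3.0625 5.8125 11.1875 13.9375] v=[0.6250 -1.6250 1.6250 -0.6250]
Step 7: x=[2.7500 6.3125 10.6875 14.2500] v=[-0.6250 1.0000 -1.0000 0.6250]
Max displacement = 2.3750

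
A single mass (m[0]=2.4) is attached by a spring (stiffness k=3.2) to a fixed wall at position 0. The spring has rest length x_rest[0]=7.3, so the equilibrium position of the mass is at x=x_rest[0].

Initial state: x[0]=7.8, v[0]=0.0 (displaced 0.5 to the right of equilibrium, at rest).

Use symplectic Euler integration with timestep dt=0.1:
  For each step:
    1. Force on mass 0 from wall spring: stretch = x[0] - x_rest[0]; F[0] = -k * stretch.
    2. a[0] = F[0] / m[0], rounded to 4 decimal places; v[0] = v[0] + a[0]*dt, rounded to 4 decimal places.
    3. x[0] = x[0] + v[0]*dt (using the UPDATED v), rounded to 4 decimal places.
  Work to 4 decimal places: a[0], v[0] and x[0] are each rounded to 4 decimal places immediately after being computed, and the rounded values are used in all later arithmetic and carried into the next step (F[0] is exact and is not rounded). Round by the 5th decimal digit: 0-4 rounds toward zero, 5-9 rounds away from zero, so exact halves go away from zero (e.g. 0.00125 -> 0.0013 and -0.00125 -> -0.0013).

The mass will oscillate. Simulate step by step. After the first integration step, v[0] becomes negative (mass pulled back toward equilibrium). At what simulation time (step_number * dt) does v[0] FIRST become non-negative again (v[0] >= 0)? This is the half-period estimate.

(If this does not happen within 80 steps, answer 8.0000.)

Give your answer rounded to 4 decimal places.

Step 0: x=[7.8000] v=[0.0000]
Step 1: x=[7.7933] v=[-0.0667]
Step 2: x=[7.7801] v=[-0.1325]
Step 3: x=[7.7605] v=[-0.1965]
Step 4: x=[7.7347] v=[-0.2579]
Step 5: x=[7.7031] v=[-0.3159]
Step 6: x=[7.6661] v=[-0.3697]
Step 7: x=[7.6243] v=[-0.4185]
Step 8: x=[7.5781] v=[-0.4617]
Step 9: x=[7.5282] v=[-0.4988]
Step 10: x=[7.4753] v=[-0.5292]
Step 11: x=[7.4200] v=[-0.5526]
Step 12: x=[7.3631] v=[-0.5686]
Step 13: x=[7.3054] v=[-0.5770]
Step 14: x=[7.2476] v=[-0.5777]
Step 15: x=[7.1905] v=[-0.5707]
Step 16: x=[7.1349] v=[-0.5561]
Step 17: x=[7.0815] v=[-0.5341]
Step 18: x=[7.0310] v=[-0.5050]
Step 19: x=[6.9841] v=[-0.4691]
Step 20: x=[6.9414] v=[-0.4270]
Step 21: x=[6.9035] v=[-0.3792]
Step 22: x=[6.8709] v=[-0.3263]
Step 23: x=[6.8440] v=[-0.2691]
Step 24: x=[6.8232] v=[-0.2083]
Step 25: x=[6.8087] v=[-0.1447]
Step 26: x=[6.8008] v=[-0.0792]
Step 27: x=[6.7995] v=[-0.0126]
Step 28: x=[6.8049] v=[0.0541]
First v>=0 after going negative at step 28, time=2.8000

Answer: 2.8000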